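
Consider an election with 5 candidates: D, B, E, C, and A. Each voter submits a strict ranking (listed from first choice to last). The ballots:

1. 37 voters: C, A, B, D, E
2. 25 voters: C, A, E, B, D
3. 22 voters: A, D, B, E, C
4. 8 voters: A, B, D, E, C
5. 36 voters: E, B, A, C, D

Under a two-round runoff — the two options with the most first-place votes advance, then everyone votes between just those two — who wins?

Round 1 first-place votes: D 0, B 0, E 36, C 62, A 30.
C and E advance.
Runoff: C is preferred to E by 62 voters; E by 66.
E wins the runoff.

E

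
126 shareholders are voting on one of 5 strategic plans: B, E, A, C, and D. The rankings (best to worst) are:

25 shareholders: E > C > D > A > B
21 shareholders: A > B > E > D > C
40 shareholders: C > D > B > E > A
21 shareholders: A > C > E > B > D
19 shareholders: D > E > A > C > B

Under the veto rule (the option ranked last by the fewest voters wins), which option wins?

Last-place votes: B 44, E 0, A 40, C 21, D 21.
E is ranked last by the fewest voters, so E wins.

E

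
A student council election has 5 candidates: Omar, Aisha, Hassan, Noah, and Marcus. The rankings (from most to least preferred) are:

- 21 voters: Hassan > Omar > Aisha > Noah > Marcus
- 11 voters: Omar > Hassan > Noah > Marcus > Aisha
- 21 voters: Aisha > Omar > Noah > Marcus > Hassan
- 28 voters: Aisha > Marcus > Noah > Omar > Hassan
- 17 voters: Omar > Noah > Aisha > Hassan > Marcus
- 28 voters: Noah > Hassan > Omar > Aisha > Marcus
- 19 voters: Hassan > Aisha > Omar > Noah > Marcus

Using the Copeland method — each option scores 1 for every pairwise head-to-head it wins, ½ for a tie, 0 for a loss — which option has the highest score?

Omar

Omar: beats Aisha, Hassan, Noah, and Marcus → score 4.
Aisha: beats Noah and Marcus; loses to Omar and Hassan → score 2.
Hassan: beats Aisha and Marcus; loses to Omar and Noah → score 2.
Noah: beats Hassan and Marcus; loses to Omar and Aisha → score 2.
Marcus: loses to Omar, Aisha, Hassan, and Noah → score 0.
Omar has the best pairwise record.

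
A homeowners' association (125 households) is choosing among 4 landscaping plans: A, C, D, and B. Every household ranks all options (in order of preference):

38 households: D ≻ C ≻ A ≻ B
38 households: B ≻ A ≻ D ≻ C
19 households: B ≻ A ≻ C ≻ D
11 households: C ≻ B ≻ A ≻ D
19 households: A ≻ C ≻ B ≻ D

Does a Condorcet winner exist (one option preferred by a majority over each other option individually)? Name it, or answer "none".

none

Checking pairwise contests:
B beats A 68–57.
A beats C 76–49.
A beats D 87–38.
C beats B 68–57.
Every option loses at least one head-to-head, so there is no Condorcet winner.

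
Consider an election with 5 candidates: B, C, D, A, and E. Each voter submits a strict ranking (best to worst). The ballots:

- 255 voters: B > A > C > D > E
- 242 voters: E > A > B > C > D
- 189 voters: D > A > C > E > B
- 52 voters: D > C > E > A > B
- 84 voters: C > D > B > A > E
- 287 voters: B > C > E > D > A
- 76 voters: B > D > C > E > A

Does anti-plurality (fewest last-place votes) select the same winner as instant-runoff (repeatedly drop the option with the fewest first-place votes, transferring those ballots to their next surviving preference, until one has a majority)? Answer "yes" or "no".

Anti-plurality — last-place votes: B 241, C 0, D 242, A 363, E 339. Winner: C.
Instant-runoff — R1 B 618, C 84, D 241, A 0, E 242 (B winner). Winner: B.
The two methods disagree.

no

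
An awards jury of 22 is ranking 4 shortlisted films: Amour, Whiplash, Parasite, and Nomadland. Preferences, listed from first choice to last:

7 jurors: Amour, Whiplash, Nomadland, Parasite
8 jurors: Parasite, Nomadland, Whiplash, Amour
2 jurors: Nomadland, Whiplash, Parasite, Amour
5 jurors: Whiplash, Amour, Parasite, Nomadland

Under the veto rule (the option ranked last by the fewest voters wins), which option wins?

Last-place votes: Amour 10, Whiplash 0, Parasite 7, Nomadland 5.
Whiplash is ranked last by the fewest voters, so Whiplash wins.

Whiplash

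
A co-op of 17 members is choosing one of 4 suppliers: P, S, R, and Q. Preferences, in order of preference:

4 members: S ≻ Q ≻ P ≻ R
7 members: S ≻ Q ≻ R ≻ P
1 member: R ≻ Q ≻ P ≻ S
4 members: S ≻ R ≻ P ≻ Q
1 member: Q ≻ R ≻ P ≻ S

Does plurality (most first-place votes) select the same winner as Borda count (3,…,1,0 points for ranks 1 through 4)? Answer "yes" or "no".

Plurality — first-place votes: P 0, S 15, R 1, Q 1. Winner: S.
Borda — scores: P 10, S 45, R 20, Q 27. Winner: S.
The two methods agree.

yes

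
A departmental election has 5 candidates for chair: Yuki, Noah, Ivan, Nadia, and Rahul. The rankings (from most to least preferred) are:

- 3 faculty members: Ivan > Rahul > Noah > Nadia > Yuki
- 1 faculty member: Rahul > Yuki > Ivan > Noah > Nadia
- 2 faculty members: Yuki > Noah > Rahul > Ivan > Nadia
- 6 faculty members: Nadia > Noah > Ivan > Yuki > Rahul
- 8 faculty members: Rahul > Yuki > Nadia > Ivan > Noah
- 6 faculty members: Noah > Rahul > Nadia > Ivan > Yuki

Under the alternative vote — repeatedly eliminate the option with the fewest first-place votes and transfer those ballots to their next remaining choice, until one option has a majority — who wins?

Noah

Round 1: Yuki 2, Noah 6, Ivan 3, Nadia 6, Rahul 9. Eliminate Yuki.
Round 2: Noah 8, Ivan 3, Nadia 6, Rahul 9. Eliminate Ivan.
Round 3: Noah 8, Nadia 6, Rahul 12. Eliminate Nadia.
Round 4: Noah 14, Rahul 12. Noah has a majority.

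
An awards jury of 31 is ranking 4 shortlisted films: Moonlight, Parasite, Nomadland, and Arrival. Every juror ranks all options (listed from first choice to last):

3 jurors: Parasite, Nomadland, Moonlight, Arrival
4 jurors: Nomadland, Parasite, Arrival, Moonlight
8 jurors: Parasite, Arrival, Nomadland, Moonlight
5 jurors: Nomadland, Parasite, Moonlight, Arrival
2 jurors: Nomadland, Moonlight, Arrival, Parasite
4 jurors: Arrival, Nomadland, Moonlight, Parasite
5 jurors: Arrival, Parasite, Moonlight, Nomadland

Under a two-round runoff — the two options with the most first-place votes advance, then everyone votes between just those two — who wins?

Round 1 first-place votes: Moonlight 0, Parasite 11, Nomadland 11, Arrival 9.
Nomadland and Parasite advance.
Runoff: Nomadland is preferred to Parasite by 15 voters; Parasite by 16.
Parasite wins the runoff.

Parasite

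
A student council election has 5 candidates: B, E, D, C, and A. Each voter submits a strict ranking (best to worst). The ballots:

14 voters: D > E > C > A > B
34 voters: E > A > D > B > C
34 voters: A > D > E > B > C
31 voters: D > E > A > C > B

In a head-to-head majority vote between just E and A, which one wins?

Voters preferring E to A: 79; preferring A to E: 34.
E wins the head-to-head.

E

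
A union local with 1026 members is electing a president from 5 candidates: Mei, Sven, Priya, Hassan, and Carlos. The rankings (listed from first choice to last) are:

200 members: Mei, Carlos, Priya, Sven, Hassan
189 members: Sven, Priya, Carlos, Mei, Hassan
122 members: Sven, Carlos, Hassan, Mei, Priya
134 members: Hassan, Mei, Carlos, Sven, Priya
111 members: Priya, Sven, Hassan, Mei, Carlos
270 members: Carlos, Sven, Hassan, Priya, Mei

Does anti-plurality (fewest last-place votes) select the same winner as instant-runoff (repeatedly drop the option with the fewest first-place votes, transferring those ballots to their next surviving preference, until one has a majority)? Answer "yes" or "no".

yes

Anti-plurality — last-place votes: Mei 270, Sven 0, Priya 256, Hassan 389, Carlos 111. Winner: Sven.
Instant-runoff — R1 Mei 200, Sven 311, Priya 111, Hassan 134, Carlos 270 (Priya out); R2 Mei 200, Sven 422, Hassan 134, Carlos 270 (Hassan out); R3 Mei 334, Sven 422, Carlos 270 (Carlos out); R4 Mei 334, Sven 692 (Sven winner). Winner: Sven.
The two methods agree.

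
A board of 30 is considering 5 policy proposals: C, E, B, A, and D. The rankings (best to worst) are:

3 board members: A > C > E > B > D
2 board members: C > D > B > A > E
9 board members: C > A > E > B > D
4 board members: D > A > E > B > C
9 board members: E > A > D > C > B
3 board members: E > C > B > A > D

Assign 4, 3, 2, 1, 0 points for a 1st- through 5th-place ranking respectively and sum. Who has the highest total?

A

C: 3·3 + 2·4 + 9·4 + 4·0 + 9·1 + 3·3 = 71
E: 3·2 + 2·0 + 9·2 + 4·2 + 9·4 + 3·4 = 80
B: 3·1 + 2·2 + 9·1 + 4·1 + 9·0 + 3·2 = 26
A: 3·4 + 2·1 + 9·3 + 4·3 + 9·3 + 3·1 = 83
D: 3·0 + 2·3 + 9·0 + 4·4 + 9·2 + 3·0 = 40
A has the highest Borda score (83).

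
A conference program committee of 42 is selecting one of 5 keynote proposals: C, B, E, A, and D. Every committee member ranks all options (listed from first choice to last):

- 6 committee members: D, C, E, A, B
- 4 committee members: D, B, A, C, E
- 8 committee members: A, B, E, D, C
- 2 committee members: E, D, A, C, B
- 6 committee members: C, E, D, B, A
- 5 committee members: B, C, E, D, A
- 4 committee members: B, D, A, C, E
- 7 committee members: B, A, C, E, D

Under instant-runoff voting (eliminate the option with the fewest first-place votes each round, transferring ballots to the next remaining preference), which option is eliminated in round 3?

A

Round 1: C 6, B 16, E 2, A 8, D 10. Eliminate E.
Round 2: C 6, B 16, A 8, D 12. Eliminate C.
Round 3: B 16, A 8, D 18. Eliminate A.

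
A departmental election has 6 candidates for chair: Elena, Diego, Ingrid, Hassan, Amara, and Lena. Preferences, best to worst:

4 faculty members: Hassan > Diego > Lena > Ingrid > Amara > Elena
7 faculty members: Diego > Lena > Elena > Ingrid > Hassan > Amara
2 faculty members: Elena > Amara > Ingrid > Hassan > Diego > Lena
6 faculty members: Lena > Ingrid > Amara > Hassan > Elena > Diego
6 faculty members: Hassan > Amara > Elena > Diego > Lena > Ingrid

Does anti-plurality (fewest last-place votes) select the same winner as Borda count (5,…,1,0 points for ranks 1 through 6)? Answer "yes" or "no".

Anti-plurality — last-place votes: Elena 4, Diego 6, Ingrid 6, Hassan 0, Amara 7, Lena 2. Winner: Hassan.
Borda — scores: Elena 55, Diego 65, Ingrid 52, Hassan 73, Amara 54, Lena 76. Winner: Lena.
The two methods disagree.

no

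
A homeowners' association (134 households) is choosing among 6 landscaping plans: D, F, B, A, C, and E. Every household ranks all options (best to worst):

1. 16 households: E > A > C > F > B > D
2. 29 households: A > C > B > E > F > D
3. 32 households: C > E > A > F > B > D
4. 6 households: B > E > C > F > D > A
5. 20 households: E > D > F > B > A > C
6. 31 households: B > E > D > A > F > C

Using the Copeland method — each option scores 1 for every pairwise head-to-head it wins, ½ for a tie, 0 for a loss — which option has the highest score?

D: loses to F, B, A, C, and E → score 0.
F: beats D and B; loses to A, C, and E → score 2.
B: beats D; loses to F, A, C, and E → score 1.
A: beats D, F, B, and C; loses to E → score 4.
C: beats D, F, and B; loses to A and E → score 3.
E: beats D, F, B, A, and C → score 5.
E has the best pairwise record.

E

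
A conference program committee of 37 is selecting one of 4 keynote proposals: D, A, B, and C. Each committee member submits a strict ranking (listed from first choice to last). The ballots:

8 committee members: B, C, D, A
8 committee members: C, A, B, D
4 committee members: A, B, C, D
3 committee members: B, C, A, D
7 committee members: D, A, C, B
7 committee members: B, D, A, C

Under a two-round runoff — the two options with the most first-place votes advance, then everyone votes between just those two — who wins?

B

Round 1 first-place votes: D 7, A 4, B 18, C 8.
B and C advance.
Runoff: B is preferred to C by 22 voters; C by 15.
B wins the runoff.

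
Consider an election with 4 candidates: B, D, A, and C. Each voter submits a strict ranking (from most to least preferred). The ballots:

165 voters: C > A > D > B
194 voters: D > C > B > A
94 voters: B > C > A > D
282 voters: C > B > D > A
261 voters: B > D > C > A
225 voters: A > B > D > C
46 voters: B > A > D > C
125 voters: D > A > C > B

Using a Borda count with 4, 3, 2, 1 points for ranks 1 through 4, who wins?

B: 165·1 + 194·2 + 94·4 + 282·3 + 261·4 + 225·3 + 46·4 + 125·1 = 3803
D: 165·2 + 194·4 + 94·1 + 282·2 + 261·3 + 225·2 + 46·2 + 125·4 = 3589
A: 165·3 + 194·1 + 94·2 + 282·1 + 261·1 + 225·4 + 46·3 + 125·3 = 2833
C: 165·4 + 194·3 + 94·3 + 282·4 + 261·2 + 225·1 + 46·1 + 125·2 = 3695
B has the highest Borda score (3803).

B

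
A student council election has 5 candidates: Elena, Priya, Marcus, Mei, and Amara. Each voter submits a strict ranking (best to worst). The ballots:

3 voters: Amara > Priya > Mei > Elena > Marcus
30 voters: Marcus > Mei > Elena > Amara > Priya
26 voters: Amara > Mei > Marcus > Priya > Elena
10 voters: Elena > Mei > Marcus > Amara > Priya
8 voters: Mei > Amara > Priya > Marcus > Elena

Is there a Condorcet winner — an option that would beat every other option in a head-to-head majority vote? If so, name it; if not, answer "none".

Mei

Mei vs Elena: 67–10 for Mei.
Mei vs Priya: 74–3 for Mei.
Mei vs Marcus: 47–30 for Mei.
Mei vs Amara: 48–29 for Mei.
Mei beats every other option head-to-head.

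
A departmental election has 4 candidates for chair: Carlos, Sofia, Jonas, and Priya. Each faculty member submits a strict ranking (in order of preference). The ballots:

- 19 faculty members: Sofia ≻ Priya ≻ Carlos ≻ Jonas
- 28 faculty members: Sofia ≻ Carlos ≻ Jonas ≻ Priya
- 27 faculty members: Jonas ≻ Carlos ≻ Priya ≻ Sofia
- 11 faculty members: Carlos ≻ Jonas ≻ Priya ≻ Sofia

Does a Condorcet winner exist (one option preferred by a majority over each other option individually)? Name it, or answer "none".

Sofia vs Carlos: 47–38 for Sofia.
Sofia vs Jonas: 47–38 for Sofia.
Sofia vs Priya: 47–38 for Sofia.
Sofia beats every other option head-to-head.

Sofia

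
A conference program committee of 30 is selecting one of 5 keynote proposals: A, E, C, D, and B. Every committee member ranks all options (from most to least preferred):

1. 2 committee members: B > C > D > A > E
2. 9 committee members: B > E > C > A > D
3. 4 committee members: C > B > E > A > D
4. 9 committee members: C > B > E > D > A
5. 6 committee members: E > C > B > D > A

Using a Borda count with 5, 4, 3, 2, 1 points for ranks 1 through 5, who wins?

B

A: 2·2 + 9·2 + 4·2 + 9·1 + 6·1 = 45
E: 2·1 + 9·4 + 4·3 + 9·3 + 6·5 = 107
C: 2·4 + 9·3 + 4·5 + 9·5 + 6·4 = 124
D: 2·3 + 9·1 + 4·1 + 9·2 + 6·2 = 49
B: 2·5 + 9·5 + 4·4 + 9·4 + 6·3 = 125
B has the highest Borda score (125).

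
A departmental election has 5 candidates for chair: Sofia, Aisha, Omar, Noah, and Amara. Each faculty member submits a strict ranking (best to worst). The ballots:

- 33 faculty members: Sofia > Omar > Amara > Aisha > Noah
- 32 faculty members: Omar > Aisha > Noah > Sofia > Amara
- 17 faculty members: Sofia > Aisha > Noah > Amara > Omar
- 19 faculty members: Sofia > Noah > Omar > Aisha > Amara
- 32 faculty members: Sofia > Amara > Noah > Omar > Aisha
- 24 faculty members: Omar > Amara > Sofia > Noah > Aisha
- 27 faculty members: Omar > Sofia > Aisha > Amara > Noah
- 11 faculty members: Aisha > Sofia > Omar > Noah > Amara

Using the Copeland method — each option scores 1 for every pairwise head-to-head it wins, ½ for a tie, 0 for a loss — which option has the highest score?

Sofia

Sofia: beats Aisha, Omar, Noah, and Amara → score 4.
Aisha: beats Noah and Amara; loses to Sofia and Omar → score 2.
Omar: beats Aisha, Noah, and Amara; loses to Sofia → score 3.
Noah: loses to Sofia, Aisha, Omar, and Amara → score 0.
Amara: beats Noah; loses to Sofia, Aisha, and Omar → score 1.
Sofia has the best pairwise record.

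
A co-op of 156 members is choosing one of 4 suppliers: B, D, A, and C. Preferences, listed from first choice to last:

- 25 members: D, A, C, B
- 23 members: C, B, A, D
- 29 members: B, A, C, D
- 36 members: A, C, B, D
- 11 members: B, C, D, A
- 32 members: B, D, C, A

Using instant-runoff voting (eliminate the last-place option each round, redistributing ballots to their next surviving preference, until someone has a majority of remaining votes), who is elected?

Round 1: B 72, D 25, A 36, C 23. Eliminate C.
Round 2: B 95, D 25, A 36. B has a majority.

B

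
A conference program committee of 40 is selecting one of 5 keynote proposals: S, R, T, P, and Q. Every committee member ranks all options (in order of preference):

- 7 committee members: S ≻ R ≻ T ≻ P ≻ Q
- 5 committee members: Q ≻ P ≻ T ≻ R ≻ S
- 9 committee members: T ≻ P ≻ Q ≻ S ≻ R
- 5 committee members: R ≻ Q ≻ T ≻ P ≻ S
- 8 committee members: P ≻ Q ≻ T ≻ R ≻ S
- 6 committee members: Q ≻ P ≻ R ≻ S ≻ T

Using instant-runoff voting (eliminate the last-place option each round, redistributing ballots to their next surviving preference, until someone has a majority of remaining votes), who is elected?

Round 1: S 7, R 5, T 9, P 8, Q 11. Eliminate R.
Round 2: S 7, T 9, P 8, Q 16. Eliminate S.
Round 3: T 16, P 8, Q 16. Eliminate P.
Round 4: T 16, Q 24. Q has a majority.

Q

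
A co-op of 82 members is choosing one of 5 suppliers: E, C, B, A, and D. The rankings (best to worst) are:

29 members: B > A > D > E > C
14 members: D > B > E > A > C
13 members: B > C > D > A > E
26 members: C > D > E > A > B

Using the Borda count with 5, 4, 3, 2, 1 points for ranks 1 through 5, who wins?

D

E: 29·2 + 14·3 + 13·1 + 26·3 = 191
C: 29·1 + 14·1 + 13·4 + 26·5 = 225
B: 29·5 + 14·4 + 13·5 + 26·1 = 292
A: 29·4 + 14·2 + 13·2 + 26·2 = 222
D: 29·3 + 14·5 + 13·3 + 26·4 = 300
D has the highest Borda score (300).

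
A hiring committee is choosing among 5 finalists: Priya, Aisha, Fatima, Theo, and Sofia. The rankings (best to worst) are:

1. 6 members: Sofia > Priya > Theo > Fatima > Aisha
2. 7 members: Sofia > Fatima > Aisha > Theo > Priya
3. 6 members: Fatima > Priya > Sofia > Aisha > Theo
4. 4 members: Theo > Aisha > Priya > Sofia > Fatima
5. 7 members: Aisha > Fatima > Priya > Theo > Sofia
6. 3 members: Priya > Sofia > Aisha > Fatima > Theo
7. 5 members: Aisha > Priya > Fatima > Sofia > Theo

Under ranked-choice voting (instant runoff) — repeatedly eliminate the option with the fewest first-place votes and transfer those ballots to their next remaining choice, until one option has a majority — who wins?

Round 1: Priya 3, Aisha 12, Fatima 6, Theo 4, Sofia 13. Eliminate Priya.
Round 2: Aisha 12, Fatima 6, Theo 4, Sofia 16. Eliminate Theo.
Round 3: Aisha 16, Fatima 6, Sofia 16. Eliminate Fatima.
Round 4: Aisha 16, Sofia 22. Sofia has a majority.

Sofia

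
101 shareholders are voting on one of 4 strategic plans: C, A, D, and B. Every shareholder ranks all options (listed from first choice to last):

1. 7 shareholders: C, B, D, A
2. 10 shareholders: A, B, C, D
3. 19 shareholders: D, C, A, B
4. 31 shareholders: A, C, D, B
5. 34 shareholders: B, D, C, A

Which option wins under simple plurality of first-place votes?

First-place votes: C 7, A 41, D 19, B 34.
A has the most first-place votes.

A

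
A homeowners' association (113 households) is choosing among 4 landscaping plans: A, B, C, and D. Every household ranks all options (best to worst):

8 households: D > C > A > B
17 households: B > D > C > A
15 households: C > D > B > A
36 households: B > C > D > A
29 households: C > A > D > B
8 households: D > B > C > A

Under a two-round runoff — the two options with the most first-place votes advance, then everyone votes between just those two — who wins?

Round 1 first-place votes: A 0, B 53, C 44, D 16.
B and C advance.
Runoff: B is preferred to C by 61 voters; C by 52.
B wins the runoff.

B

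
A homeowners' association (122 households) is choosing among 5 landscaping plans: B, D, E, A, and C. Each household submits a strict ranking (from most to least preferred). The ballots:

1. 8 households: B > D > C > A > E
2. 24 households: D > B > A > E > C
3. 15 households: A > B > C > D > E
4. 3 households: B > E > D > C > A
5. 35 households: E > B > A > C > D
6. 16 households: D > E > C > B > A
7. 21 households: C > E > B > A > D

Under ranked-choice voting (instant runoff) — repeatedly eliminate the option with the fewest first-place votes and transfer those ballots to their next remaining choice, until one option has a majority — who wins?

Round 1: B 11, D 40, E 35, A 15, C 21. Eliminate B.
Round 2: D 48, E 38, A 15, C 21. Eliminate A.
Round 3: D 48, E 38, C 36. Eliminate C.
Round 4: D 63, E 59. D has a majority.

D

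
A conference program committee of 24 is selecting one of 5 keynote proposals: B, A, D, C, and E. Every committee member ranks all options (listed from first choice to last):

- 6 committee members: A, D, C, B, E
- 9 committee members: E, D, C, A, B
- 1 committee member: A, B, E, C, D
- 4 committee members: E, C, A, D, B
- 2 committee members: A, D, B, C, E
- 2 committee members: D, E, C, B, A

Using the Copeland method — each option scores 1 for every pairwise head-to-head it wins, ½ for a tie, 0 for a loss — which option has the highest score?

B: loses to A, D, C, and E → score 0.
A: beats B and D; loses to C and E → score 2.
D: beats B and C; loses to A and E → score 2.
C: beats B and A; loses to D and E → score 2.
E: beats B, A, D, and C → score 4.
E has the best pairwise record.

E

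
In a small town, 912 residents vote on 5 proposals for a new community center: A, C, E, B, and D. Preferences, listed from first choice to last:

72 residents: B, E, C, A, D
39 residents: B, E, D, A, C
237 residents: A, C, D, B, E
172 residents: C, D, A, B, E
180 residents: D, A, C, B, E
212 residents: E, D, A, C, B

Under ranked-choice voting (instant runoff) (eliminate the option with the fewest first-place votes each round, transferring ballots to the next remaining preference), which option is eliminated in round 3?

A

Round 1: A 237, C 172, E 212, B 111, D 180. Eliminate B.
Round 2: A 237, C 172, E 323, D 180. Eliminate C.
Round 3: A 237, E 323, D 352. Eliminate A.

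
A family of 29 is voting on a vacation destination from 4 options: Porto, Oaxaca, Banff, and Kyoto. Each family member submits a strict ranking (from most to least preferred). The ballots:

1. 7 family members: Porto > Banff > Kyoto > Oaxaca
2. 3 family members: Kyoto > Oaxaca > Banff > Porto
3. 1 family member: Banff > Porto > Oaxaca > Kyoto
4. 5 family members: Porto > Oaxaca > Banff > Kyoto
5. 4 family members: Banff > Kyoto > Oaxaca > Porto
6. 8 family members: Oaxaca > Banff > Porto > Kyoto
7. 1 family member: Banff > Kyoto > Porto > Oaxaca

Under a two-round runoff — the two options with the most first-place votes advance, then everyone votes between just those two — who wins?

Oaxaca

Round 1 first-place votes: Porto 12, Oaxaca 8, Banff 6, Kyoto 3.
Porto and Oaxaca advance.
Runoff: Porto is preferred to Oaxaca by 14 voters; Oaxaca by 15.
Oaxaca wins the runoff.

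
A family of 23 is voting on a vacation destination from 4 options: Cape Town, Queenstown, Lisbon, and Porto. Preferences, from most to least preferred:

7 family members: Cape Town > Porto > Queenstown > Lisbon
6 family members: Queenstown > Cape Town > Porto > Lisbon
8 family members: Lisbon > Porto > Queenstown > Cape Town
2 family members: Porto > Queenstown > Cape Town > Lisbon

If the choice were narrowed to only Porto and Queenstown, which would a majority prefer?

Porto

Voters preferring Porto to Queenstown: 17; preferring Queenstown to Porto: 6.
Porto wins the head-to-head.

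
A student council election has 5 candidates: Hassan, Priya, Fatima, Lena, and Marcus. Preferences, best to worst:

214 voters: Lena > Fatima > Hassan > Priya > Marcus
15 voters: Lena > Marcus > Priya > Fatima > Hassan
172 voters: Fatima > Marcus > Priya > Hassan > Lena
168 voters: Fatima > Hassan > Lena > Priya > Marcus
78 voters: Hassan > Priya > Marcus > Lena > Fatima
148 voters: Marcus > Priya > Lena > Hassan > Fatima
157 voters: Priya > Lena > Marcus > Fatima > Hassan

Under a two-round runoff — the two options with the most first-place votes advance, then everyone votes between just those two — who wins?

Round 1 first-place votes: Hassan 78, Priya 157, Fatima 340, Lena 229, Marcus 148.
Fatima and Lena advance.
Runoff: Fatima is preferred to Lena by 340 voters; Lena by 612.
Lena wins the runoff.

Lena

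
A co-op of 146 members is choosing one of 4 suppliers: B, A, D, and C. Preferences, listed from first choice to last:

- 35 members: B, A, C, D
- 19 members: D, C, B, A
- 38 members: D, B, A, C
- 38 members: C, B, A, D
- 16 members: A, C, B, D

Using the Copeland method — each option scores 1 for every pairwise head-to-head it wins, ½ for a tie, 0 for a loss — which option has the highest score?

B

B: beats A and D; ties C → score 2.5.
A: beats D and C; loses to B → score 2.
D: loses to B, A, and C → score 0.
C: beats D; ties B; loses to A → score 1.5.
B has the best pairwise record.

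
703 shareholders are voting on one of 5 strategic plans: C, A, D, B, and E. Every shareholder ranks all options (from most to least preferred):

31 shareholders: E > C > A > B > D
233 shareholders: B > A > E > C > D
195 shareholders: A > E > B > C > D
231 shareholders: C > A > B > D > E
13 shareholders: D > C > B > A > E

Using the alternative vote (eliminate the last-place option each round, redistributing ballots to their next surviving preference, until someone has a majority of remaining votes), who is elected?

B

Round 1: C 231, A 195, D 13, B 233, E 31. Eliminate D.
Round 2: C 244, A 195, B 233, E 31. Eliminate E.
Round 3: C 275, A 195, B 233. Eliminate A.
Round 4: C 275, B 428. B has a majority.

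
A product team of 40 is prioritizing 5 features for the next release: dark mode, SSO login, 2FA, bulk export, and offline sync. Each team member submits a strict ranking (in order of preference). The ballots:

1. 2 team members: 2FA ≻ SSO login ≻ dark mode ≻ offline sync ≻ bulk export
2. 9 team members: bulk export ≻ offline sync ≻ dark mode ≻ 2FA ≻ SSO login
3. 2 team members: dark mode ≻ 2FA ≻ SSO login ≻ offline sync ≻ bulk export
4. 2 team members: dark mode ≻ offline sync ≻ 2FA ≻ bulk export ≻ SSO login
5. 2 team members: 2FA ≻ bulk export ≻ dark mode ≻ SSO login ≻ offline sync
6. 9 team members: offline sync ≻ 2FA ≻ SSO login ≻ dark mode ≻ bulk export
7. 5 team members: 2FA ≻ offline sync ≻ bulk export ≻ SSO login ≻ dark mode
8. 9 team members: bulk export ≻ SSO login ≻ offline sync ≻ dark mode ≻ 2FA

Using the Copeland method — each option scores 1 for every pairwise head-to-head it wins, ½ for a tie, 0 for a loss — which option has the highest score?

dark mode: beats 2FA; loses to SSO login, bulk export, and offline sync → score 1.
SSO login: beats dark mode; loses to 2FA, bulk export, and offline sync → score 1.
2FA: beats SSO login and bulk export; loses to dark mode and offline sync → score 2.
bulk export: beats dark mode and SSO login; ties offline sync; loses to 2FA → score 2.5.
offline sync: beats dark mode, SSO login, and 2FA; ties bulk export → score 3.5.
offline sync has the best pairwise record.

offline sync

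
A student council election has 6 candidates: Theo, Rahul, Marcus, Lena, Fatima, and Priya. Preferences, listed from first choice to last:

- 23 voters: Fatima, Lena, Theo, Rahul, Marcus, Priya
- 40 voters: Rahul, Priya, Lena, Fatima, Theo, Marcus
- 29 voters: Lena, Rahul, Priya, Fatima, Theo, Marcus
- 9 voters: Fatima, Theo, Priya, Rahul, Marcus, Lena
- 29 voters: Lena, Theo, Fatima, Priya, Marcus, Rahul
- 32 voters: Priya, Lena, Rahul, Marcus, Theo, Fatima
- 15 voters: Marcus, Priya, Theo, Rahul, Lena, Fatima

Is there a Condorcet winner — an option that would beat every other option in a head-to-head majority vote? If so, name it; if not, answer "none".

Checking pairwise contests:
Rahul beats Theo 101–76.
Lena beats Rahul 113–64.
Theo beats Marcus 130–47.
Priya beats Lena 96–81.
Rahul beats Fatima 116–61.
Rahul beats Priya 92–85.
Every option loses at least one head-to-head, so there is no Condorcet winner.

none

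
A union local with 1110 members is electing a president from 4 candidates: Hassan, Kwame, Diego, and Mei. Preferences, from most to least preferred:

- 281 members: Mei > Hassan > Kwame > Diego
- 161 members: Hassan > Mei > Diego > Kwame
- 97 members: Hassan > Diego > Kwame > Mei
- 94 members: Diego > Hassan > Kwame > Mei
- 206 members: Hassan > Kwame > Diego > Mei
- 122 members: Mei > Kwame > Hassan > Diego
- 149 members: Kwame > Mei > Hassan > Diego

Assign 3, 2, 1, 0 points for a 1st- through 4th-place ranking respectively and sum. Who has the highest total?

Hassan: 281·2 + 161·3 + 97·3 + 94·2 + 206·3 + 122·1 + 149·1 = 2413
Kwame: 281·1 + 161·0 + 97·1 + 94·1 + 206·2 + 122·2 + 149·3 = 1575
Diego: 281·0 + 161·1 + 97·2 + 94·3 + 206·1 + 122·0 + 149·0 = 843
Mei: 281·3 + 161·2 + 97·0 + 94·0 + 206·0 + 122·3 + 149·2 = 1829
Hassan has the highest Borda score (2413).

Hassan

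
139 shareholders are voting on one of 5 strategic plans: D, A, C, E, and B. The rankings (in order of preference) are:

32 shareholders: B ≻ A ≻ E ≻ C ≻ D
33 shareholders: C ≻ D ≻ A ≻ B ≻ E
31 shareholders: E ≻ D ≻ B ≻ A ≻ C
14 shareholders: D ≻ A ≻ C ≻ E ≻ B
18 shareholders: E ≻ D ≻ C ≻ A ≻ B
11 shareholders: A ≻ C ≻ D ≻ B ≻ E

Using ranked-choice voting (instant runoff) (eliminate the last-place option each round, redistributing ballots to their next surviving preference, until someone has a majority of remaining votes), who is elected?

Round 1: D 14, A 11, C 33, E 49, B 32. Eliminate A.
Round 2: D 14, C 44, E 49, B 32. Eliminate D.
Round 3: C 58, E 49, B 32. Eliminate B.
Round 4: C 58, E 81. E has a majority.

E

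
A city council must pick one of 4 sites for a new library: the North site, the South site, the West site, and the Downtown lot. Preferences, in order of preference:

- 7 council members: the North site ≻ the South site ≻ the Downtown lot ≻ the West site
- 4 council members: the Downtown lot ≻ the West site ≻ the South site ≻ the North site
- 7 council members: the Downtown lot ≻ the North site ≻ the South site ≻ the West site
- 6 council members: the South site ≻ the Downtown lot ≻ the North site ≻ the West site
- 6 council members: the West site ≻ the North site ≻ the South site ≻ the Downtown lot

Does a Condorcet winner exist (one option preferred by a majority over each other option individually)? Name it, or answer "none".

none

Checking pairwise contests:
the Downtown lot beats the North site 17–13.
the North site beats the South site 20–10.
the North site beats the West site 20–10.
the South site beats the Downtown lot 19–11.
Every option loses at least one head-to-head, so there is no Condorcet winner.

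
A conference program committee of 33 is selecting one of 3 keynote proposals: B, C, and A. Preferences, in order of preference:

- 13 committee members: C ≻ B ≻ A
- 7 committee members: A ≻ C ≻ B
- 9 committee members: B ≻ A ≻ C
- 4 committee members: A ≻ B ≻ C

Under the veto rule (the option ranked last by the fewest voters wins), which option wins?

B

Last-place votes: B 7, C 13, A 13.
B is ranked last by the fewest voters, so B wins.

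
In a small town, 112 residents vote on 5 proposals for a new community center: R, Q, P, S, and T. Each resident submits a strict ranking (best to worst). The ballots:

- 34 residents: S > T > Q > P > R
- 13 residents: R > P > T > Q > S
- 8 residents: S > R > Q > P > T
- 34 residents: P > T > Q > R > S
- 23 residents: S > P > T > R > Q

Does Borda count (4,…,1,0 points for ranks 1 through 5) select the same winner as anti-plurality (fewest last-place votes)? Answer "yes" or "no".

yes

Borda — scores: R 133, Q 165, P 286, S 260, T 276. Winner: P.
Anti-plurality — last-place votes: R 34, Q 23, P 0, S 47, T 8. Winner: P.
The two methods agree.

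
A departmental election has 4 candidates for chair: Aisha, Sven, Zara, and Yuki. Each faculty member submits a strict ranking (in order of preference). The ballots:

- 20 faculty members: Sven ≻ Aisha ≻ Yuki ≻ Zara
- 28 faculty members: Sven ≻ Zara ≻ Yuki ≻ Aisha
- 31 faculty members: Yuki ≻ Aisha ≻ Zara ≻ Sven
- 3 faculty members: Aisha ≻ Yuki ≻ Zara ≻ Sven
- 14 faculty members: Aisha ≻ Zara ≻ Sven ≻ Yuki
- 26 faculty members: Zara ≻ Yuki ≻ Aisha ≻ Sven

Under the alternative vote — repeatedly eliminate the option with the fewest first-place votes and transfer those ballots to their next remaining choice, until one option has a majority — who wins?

Round 1: Aisha 17, Sven 48, Zara 26, Yuki 31. Eliminate Aisha.
Round 2: Sven 48, Zara 40, Yuki 34. Eliminate Yuki.
Round 3: Sven 48, Zara 74. Zara has a majority.

Zara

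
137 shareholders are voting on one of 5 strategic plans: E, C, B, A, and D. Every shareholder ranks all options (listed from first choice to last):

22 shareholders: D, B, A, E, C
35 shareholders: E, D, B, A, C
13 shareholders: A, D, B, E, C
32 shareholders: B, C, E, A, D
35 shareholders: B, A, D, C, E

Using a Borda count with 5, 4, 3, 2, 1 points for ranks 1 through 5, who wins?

E: 22·2 + 35·5 + 13·2 + 32·3 + 35·1 = 376
C: 22·1 + 35·1 + 13·1 + 32·4 + 35·2 = 268
B: 22·4 + 35·3 + 13·3 + 32·5 + 35·5 = 567
A: 22·3 + 35·2 + 13·5 + 32·2 + 35·4 = 405
D: 22·5 + 35·4 + 13·4 + 32·1 + 35·3 = 439
B has the highest Borda score (567).

B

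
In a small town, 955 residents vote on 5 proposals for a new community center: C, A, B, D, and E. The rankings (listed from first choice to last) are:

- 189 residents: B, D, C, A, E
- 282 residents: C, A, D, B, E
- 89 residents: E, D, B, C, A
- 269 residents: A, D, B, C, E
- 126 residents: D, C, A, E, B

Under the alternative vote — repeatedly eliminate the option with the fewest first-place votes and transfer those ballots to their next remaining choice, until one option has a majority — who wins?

Round 1: C 282, A 269, B 189, D 126, E 89. Eliminate E.
Round 2: C 282, A 269, B 189, D 215. Eliminate B.
Round 3: C 282, A 269, D 404. Eliminate A.
Round 4: C 282, D 673. D has a majority.

D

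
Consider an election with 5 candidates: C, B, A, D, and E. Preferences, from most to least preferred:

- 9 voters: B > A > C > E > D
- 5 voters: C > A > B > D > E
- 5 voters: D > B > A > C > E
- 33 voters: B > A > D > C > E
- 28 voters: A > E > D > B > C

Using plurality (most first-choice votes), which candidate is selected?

First-place votes: C 5, B 42, A 28, D 5, E 0.
B has the most first-place votes.

B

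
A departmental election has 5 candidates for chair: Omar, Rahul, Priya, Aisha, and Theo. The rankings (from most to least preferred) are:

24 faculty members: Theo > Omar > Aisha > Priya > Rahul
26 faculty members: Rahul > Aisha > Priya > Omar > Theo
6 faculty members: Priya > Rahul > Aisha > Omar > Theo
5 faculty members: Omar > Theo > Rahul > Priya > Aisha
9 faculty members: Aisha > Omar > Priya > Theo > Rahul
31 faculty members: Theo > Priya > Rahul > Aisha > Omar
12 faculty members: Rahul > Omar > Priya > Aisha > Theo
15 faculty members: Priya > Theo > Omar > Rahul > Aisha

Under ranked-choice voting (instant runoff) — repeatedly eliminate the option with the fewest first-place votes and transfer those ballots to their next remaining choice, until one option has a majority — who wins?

Theo

Round 1: Omar 5, Rahul 38, Priya 21, Aisha 9, Theo 55. Eliminate Omar.
Round 2: Rahul 38, Priya 21, Aisha 9, Theo 60. Eliminate Aisha.
Round 3: Rahul 38, Priya 30, Theo 60. Eliminate Priya.
Round 4: Rahul 44, Theo 84. Theo has a majority.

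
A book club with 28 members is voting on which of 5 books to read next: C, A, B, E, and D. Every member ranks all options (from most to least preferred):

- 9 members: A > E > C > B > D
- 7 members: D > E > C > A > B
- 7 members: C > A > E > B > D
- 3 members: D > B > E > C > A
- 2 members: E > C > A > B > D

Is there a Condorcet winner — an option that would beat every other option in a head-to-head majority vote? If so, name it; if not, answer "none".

Checking pairwise contests:
E beats C 21–7.
C beats A 19–9.
C beats B 25–3.
A beats E 16–12.
C beats D 18–10.
Every option loses at least one head-to-head, so there is no Condorcet winner.

none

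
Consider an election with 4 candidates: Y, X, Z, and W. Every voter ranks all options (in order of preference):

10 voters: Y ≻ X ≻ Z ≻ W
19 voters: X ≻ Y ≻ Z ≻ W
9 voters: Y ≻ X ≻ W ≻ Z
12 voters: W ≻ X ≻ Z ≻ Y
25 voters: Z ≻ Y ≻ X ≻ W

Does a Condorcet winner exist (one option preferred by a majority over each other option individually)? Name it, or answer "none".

Y

Y vs X: 44–31 for Y.
Y vs Z: 38–37 for Y.
Y vs W: 63–12 for Y.
Y beats every other option head-to-head.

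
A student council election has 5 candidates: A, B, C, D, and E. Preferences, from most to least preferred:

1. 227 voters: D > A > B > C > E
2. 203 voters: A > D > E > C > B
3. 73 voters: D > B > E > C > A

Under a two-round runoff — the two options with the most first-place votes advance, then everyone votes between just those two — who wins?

D

Round 1 first-place votes: A 203, B 0, C 0, D 300, E 0.
D and A advance.
Runoff: D is preferred to A by 300 voters; A by 203.
D wins the runoff.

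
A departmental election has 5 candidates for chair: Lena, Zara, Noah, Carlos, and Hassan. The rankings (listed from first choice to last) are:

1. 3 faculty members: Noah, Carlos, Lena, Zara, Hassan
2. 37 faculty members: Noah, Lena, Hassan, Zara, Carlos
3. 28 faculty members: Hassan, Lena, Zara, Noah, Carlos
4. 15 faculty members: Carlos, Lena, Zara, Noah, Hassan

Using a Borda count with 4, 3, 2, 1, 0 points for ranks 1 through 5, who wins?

Lena: 3·2 + 37·3 + 28·3 + 15·3 = 246
Zara: 3·1 + 37·1 + 28·2 + 15·2 = 126
Noah: 3·4 + 37·4 + 28·1 + 15·1 = 203
Carlos: 3·3 + 37·0 + 28·0 + 15·4 = 69
Hassan: 3·0 + 37·2 + 28·4 + 15·0 = 186
Lena has the highest Borda score (246).

Lena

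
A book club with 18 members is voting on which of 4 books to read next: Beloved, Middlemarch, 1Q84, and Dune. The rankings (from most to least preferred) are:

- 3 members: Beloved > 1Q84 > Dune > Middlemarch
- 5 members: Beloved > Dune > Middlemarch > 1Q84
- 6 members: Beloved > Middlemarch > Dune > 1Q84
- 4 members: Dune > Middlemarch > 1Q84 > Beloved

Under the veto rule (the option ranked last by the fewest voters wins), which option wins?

Dune

Last-place votes: Beloved 4, Middlemarch 3, 1Q84 11, Dune 0.
Dune is ranked last by the fewest voters, so Dune wins.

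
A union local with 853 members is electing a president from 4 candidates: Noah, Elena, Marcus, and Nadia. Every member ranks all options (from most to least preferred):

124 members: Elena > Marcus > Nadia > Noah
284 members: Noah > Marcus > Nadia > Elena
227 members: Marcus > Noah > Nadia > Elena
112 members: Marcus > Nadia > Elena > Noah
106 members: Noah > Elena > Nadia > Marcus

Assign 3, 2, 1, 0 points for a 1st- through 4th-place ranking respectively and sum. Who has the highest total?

Marcus

Noah: 124·0 + 284·3 + 227·2 + 112·0 + 106·3 = 1624
Elena: 124·3 + 284·0 + 227·0 + 112·1 + 106·2 = 696
Marcus: 124·2 + 284·2 + 227·3 + 112·3 + 106·0 = 1833
Nadia: 124·1 + 284·1 + 227·1 + 112·2 + 106·1 = 965
Marcus has the highest Borda score (1833).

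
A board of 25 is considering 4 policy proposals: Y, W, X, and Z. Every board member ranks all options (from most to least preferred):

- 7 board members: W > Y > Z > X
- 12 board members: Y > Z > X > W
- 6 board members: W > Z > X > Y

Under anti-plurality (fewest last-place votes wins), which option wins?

Z

Last-place votes: Y 6, W 12, X 7, Z 0.
Z is ranked last by the fewest voters, so Z wins.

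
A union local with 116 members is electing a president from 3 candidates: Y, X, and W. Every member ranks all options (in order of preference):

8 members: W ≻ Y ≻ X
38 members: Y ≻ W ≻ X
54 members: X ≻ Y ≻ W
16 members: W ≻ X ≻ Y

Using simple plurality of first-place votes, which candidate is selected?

X

First-place votes: Y 38, X 54, W 24.
X has the most first-place votes.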